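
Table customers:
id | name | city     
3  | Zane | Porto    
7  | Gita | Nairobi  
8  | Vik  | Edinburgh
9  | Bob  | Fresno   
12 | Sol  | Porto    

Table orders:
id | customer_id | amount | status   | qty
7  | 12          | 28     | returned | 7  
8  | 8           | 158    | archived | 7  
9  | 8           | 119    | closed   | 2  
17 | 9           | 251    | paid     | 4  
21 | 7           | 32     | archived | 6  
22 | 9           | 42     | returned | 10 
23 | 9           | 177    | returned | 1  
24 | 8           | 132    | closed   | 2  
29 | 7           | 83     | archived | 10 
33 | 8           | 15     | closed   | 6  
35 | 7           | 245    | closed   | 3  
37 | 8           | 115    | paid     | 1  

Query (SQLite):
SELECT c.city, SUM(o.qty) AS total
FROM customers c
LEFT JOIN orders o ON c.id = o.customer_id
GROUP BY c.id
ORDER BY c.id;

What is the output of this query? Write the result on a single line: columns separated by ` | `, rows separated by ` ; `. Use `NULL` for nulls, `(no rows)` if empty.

LEFT JOIN keeps every customers row; unmatched ones get NULL for orders columns.
Group by customers.id and compute SUM(o.qty). SUM over an all-NULL group is NULL.
  3: ids {—} → SUM(o.qty)=NULL
  7: ids {21, 29, 35} → SUM(o.qty)=19
  8: ids {8, 9, 24, 33, 37} → SUM(o.qty)=18
  9: ids {17, 22, 23} → SUM(o.qty)=15
  12: ids {7} → SUM(o.qty)=7

Porto | NULL ; Nairobi | 19 ; Edinburgh | 18 ; Fresno | 15 ; Porto | 7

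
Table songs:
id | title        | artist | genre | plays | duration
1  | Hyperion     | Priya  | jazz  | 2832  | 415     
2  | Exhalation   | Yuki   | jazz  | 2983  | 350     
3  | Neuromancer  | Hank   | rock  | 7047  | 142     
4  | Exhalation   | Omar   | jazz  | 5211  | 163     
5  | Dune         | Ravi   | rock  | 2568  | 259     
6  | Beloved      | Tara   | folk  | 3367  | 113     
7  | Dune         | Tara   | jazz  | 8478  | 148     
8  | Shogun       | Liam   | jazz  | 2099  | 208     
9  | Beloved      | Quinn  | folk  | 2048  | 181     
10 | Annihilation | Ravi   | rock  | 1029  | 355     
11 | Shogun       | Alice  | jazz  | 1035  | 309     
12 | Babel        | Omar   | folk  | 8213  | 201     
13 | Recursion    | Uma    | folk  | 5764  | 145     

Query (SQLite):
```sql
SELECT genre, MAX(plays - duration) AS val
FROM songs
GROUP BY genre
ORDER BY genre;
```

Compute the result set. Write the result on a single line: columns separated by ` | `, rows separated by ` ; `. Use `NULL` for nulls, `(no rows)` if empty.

folk | 8012 ; jazz | 8330 ; rock | 6905

For each row compute plays - duration.
Group by genre; take MAX of the expression per group.
  folk: ids {6, 9, 12, 13} → MAX(plays - duration)=8012
  jazz: ids {1, 2, 4, 7, 8, 11} → MAX(plays - duration)=8330
  rock: ids {3, 5, 10} → MAX(plays - duration)=6905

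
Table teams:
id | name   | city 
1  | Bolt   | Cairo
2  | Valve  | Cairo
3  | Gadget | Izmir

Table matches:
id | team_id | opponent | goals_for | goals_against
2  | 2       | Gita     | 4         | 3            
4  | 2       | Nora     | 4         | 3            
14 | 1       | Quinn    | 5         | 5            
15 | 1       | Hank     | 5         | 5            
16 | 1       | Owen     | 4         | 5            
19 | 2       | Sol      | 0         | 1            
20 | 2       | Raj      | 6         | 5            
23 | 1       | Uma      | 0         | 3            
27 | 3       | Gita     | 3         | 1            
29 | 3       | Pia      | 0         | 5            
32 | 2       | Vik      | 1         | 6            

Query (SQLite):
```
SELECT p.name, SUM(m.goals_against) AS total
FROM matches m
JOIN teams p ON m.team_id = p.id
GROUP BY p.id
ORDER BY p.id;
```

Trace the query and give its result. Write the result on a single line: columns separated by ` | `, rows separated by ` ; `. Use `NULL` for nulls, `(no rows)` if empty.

Join each matches row to its teams via team_id.
Group joined rows by teams.id; compute SUM(m.goals_against) per group.
  1: ids {14, 15, 16, 23} → SUM(m.goals_against)=18
  2: ids {2, 4, 19, 20, 32} → SUM(m.goals_against)=18
  3: ids {27, 29} → SUM(m.goals_against)=6

Bolt | 18 ; Valve | 18 ; Gadget | 6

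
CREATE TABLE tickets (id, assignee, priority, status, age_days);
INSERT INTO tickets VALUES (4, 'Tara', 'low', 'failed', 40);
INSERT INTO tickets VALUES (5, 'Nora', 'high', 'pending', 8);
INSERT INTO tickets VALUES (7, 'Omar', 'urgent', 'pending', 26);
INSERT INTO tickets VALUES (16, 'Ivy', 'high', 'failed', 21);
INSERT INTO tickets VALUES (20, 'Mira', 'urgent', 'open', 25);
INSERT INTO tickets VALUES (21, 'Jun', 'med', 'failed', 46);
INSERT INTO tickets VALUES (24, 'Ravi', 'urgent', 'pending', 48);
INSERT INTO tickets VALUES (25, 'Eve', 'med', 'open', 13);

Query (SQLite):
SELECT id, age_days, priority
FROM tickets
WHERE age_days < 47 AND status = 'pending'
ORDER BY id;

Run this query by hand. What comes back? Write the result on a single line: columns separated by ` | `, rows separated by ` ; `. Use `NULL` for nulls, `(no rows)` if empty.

5 | 8 | high ; 7 | 26 | urgent

age_days < 47: ids {4, 5, 7, 16, 20, 21, 25}
status = 'pending': ids {5, 7, 24}
Combine with AND.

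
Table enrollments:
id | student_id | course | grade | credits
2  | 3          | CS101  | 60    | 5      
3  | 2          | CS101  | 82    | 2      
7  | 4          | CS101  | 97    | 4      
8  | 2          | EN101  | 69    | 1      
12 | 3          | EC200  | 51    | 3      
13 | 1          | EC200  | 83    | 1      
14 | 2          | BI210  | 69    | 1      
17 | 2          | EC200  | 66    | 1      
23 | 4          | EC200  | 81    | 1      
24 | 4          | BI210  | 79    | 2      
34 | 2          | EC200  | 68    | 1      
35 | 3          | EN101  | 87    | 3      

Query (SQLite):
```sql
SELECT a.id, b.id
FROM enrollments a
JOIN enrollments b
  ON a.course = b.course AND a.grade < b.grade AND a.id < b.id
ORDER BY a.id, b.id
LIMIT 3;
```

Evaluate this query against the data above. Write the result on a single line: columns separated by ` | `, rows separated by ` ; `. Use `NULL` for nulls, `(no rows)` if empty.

Pairs (a,b) with same course, a.grade < b.grade, a.id < b.id.
course groups: BI210:{14,24} CS101:{2,3,7} EC200:{12,13,17,23,34} EN101:{8,35}
Ordered by (a.id, b.id); first 3.

2 | 3 ; 2 | 7 ; 3 | 7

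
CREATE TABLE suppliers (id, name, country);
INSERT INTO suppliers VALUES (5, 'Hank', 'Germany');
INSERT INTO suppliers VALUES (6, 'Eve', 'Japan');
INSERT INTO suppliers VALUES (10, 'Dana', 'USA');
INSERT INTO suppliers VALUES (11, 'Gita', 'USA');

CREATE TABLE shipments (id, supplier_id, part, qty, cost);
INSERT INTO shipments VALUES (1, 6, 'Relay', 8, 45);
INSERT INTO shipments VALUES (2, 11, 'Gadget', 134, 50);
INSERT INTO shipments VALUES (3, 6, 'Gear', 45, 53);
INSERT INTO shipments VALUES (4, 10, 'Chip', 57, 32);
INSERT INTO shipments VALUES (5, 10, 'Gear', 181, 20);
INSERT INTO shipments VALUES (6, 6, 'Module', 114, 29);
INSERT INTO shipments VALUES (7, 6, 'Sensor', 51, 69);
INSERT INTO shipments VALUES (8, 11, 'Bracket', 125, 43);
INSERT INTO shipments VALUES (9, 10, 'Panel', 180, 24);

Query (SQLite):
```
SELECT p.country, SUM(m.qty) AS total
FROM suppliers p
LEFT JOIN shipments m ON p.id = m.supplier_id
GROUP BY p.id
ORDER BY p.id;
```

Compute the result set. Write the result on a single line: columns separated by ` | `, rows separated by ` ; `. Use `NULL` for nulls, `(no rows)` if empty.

Germany | NULL ; Japan | 218 ; USA | 418 ; USA | 259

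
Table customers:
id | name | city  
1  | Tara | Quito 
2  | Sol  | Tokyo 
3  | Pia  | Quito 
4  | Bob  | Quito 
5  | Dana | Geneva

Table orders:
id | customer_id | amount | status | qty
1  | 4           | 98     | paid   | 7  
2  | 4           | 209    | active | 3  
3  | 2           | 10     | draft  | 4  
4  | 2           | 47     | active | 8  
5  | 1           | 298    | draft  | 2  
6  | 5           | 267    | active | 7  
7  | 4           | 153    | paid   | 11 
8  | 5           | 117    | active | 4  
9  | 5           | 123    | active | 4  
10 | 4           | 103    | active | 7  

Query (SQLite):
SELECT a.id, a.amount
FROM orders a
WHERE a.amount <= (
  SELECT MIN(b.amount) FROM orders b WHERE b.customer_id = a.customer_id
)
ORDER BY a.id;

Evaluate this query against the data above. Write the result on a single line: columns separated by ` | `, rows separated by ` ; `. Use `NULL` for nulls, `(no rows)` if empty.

For each orders row a, compute MIN(amount) over rows sharing a.customer_id.
Keep row a if a.amount <= that per-group MIN.
  customer_id=1: MIN(amount) = 298
  customer_id=2: MIN(amount) = 10
  customer_id=4: MIN(amount) = 98
  customer_id=5: MIN(amount) = 117

1 | 98 ; 3 | 10 ; 5 | 298 ; 8 | 117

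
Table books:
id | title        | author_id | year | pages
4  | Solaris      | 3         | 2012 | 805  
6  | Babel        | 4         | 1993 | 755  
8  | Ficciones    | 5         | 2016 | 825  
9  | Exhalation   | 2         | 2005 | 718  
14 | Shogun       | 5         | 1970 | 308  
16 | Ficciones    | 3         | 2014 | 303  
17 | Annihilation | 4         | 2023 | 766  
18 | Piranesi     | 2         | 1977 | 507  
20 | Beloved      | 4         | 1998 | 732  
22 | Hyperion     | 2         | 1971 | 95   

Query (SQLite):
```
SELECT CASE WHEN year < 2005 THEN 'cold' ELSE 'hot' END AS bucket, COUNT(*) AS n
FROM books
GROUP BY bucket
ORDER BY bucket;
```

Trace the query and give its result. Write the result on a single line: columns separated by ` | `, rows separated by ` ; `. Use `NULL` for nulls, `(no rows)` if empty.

cold | 5 ; hot | 5

Bucket rows by year < 2005 → 'cold' else 'hot'; count each bucket.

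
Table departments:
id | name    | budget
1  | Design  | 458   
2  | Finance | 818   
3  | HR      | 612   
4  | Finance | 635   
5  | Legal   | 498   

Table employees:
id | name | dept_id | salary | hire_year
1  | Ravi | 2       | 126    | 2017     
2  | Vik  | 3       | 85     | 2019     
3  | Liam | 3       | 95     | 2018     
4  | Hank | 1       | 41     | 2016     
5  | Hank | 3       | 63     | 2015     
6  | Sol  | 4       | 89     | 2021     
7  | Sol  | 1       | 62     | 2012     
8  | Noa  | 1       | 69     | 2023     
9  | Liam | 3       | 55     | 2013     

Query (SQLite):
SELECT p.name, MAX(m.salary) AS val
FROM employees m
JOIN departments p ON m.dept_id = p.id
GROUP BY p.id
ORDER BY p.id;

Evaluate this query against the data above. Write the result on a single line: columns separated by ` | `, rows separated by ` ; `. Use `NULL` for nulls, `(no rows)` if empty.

Design | 69 ; Finance | 126 ; HR | 95 ; Finance | 89

Join each employees row to its departments via dept_id.
Group joined rows by departments.id; compute MAX(m.salary) per group.
  1: ids {4, 7, 8} → MAX(m.salary)=69
  2: ids {1} → MAX(m.salary)=126
  3: ids {2, 3, 5, 9} → MAX(m.salary)=95
  4: ids {6} → MAX(m.salary)=89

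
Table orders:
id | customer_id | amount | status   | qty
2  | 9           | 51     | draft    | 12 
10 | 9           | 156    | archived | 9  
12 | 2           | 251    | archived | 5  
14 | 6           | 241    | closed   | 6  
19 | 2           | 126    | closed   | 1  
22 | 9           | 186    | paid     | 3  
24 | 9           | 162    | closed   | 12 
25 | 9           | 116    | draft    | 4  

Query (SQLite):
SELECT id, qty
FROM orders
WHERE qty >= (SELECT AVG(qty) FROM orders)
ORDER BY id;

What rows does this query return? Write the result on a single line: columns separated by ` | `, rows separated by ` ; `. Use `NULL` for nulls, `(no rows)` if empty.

2 | 12 ; 10 | 9 ; 24 | 12

Scalar subquery: AVG(qty) over all orders rows = 6.5.
Keep rows where qty >= that value.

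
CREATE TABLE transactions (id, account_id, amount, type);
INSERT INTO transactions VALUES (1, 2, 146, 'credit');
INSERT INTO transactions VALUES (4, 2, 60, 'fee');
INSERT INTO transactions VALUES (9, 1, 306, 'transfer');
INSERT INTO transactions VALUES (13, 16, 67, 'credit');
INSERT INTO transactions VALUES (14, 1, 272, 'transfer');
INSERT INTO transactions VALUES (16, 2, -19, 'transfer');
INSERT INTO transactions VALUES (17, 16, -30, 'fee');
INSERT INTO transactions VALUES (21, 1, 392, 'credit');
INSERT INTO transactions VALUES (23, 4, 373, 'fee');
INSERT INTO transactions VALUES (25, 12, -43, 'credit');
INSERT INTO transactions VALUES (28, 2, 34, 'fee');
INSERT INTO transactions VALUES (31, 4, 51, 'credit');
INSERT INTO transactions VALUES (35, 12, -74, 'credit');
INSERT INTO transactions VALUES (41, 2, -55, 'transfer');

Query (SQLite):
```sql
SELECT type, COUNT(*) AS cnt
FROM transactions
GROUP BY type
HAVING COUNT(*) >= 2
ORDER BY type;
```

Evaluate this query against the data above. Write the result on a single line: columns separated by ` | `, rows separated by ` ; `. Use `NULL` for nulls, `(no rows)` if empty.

credit | 6 ; fee | 4 ; transfer | 4

Partition transactions by type; compute COUNT(*) within each group.
HAVING: keep groups with count ≥ 2.
  credit: ids {1, 13, 21, 25, 31, 35} → COUNT(*)=6
  fee: ids {4, 17, 23, 28} → COUNT(*)=4
  transfer: ids {9, 14, 16, 41} → COUNT(*)=4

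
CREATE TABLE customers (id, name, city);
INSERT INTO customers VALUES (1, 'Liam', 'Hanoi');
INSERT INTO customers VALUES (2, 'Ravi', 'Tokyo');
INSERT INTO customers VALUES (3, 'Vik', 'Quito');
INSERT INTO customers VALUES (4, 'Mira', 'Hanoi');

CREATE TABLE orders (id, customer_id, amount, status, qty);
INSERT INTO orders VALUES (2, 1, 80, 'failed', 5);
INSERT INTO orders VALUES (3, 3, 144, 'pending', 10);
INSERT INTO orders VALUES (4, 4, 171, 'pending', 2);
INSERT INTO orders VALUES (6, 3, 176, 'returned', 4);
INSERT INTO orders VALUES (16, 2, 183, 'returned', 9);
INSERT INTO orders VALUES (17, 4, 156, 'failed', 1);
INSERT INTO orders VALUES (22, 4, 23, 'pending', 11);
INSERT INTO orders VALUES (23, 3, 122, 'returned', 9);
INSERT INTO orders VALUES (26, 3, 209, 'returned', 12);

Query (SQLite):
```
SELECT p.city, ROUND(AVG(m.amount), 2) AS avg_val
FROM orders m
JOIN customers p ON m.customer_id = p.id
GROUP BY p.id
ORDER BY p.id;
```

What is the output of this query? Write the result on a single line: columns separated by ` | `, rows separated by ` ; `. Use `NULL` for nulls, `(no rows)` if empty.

Join each orders row to its customers via customer_id.
Group joined rows by customers.id; compute ROUND(AVG(m.amount), 2) per group.
  1: ids {2} → ROUND(AVG(m.amount), 2)=80
  2: ids {16} → ROUND(AVG(m.amount), 2)=183
  3: ids {3, 6, 23, 26} → ROUND(AVG(m.amount), 2)=162.75
  4: ids {4, 17, 22} → ROUND(AVG(m.amount), 2)=116.67

Hanoi | 80 ; Tokyo | 183 ; Quito | 162.75 ; Hanoi | 116.67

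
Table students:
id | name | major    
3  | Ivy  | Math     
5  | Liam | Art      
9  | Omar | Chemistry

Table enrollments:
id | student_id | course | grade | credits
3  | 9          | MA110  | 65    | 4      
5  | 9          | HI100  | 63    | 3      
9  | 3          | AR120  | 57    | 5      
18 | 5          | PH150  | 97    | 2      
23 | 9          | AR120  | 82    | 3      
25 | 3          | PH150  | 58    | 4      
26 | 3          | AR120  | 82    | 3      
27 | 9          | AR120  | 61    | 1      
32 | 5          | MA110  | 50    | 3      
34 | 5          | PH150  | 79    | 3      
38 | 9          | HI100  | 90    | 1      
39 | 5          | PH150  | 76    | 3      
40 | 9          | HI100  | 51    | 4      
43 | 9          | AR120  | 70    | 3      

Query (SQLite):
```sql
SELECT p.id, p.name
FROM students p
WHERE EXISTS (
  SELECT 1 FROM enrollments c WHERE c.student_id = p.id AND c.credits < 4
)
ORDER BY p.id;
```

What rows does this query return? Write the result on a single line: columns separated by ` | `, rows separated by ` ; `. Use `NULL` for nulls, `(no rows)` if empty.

For each students row, check whether any enrollments with matching student_id has credits < 4.
Keep rows where that is true.

3 | Ivy ; 5 | Liam ; 9 | Omar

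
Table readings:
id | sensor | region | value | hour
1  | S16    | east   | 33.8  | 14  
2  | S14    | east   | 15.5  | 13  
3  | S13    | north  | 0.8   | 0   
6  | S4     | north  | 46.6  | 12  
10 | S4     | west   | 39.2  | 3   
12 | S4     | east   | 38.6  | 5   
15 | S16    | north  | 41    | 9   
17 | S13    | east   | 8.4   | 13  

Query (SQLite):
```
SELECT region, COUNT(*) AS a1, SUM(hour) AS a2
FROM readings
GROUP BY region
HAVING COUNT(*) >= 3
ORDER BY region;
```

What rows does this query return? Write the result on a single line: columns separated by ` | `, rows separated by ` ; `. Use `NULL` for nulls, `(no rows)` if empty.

Group readings by region.
Per group compute: COUNT(*), SUM(hour).
HAVING: drop groups with fewer than 3 rows.
  east: ids {1, 2, 12, 17} → COUNT(*)=4, SUM(hour)=45
  north: ids {3, 6, 15} → COUNT(*)=3, SUM(hour)=21
  west: ids {10} → COUNT(*)=1, SUM(hour)=3

east | 4 | 45 ; north | 3 | 21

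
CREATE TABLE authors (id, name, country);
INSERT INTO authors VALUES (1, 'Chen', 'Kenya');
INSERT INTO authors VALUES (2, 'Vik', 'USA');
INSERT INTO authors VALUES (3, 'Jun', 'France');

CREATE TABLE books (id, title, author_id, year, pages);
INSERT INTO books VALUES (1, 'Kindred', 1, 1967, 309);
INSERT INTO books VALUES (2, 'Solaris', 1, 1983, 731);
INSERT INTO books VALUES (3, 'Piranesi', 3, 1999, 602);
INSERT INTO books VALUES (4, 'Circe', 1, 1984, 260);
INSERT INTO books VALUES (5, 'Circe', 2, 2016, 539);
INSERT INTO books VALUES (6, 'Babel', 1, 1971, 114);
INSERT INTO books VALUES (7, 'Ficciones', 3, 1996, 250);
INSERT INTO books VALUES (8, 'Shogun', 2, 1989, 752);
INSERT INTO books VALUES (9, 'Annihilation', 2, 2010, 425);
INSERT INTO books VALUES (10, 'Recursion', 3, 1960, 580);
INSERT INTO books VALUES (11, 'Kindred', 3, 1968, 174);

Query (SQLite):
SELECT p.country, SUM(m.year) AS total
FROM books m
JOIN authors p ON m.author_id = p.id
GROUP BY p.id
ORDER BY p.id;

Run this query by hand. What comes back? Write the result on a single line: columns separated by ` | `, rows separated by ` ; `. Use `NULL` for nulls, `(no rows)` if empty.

Join each books row to its authors via author_id.
Group joined rows by authors.id; compute SUM(m.year) per group.
  1: ids {1, 2, 4, 6} → SUM(m.year)=7905
  2: ids {5, 8, 9} → SUM(m.year)=6015
  3: ids {3, 7, 10, 11} → SUM(m.year)=7923

Kenya | 7905 ; USA | 6015 ; France | 7923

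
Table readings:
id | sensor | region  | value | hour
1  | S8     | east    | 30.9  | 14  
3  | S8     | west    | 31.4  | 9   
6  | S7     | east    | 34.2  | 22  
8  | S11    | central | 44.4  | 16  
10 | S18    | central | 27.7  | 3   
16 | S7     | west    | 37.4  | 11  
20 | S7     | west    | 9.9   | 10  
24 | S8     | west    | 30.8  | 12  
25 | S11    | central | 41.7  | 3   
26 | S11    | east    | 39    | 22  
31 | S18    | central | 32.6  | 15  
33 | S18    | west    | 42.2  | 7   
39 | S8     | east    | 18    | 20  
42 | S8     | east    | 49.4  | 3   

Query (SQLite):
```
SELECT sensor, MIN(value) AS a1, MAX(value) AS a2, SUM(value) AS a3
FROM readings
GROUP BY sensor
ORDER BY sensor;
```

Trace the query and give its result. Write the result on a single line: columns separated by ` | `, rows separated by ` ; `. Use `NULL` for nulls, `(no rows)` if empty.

Group readings by sensor.
Per group compute: MIN(value), MAX(value), SUM(value).
  S11: ids {8, 25, 26} → MIN(value)=39, MAX(value)=44.4, SUM(value)=125.1
  S18: ids {10, 31, 33} → MIN(value)=27.7, MAX(value)=42.2, SUM(value)=102.5
  S7: ids {6, 16, 20} → MIN(value)=9.9, MAX(value)=37.4, SUM(value)=81.5
  S8: ids {1, 3, 24, 39, 42} → MIN(value)=18, MAX(value)=49.4, SUM(value)=160.5

S11 | 39 | 44.4 | 125.1 ; S18 | 27.7 | 42.2 | 102.5 ; S7 | 9.9 | 37.4 | 81.5 ; S8 | 18 | 49.4 | 160.5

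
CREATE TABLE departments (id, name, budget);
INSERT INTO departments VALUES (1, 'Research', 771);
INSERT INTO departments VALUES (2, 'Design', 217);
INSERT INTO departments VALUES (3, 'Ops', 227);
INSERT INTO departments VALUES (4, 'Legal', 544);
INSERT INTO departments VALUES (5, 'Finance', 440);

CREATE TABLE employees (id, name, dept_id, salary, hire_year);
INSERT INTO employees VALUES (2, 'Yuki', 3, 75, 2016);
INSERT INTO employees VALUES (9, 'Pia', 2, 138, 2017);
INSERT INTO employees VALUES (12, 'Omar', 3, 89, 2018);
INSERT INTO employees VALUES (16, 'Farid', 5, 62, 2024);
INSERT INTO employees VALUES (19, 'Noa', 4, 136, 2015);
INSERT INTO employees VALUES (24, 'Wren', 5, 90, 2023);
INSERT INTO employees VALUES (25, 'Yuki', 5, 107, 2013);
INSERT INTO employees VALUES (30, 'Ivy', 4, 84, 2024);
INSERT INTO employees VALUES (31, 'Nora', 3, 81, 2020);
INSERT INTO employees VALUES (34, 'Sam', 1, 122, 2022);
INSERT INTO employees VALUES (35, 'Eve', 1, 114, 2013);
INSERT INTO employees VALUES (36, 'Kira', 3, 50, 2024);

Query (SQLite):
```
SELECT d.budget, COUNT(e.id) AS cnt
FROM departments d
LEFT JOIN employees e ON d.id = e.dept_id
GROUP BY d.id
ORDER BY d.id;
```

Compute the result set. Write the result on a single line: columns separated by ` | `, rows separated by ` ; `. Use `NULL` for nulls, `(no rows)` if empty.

771 | 2 ; 217 | 1 ; 227 | 4 ; 544 | 2 ; 440 | 3

LEFT JOIN keeps every departments row; unmatched ones get NULL for employees columns.
Group by departments.id and compute COUNT(e.id). COUNT(col) of an all-NULL group is 0.
  1: ids {34, 35} → COUNT(e.id)=2
  2: ids {9} → COUNT(e.id)=1
  3: ids {2, 12, 31, 36} → COUNT(e.id)=4
  4: ids {19, 30} → COUNT(e.id)=2
  5: ids {16, 24, 25} → COUNT(e.id)=3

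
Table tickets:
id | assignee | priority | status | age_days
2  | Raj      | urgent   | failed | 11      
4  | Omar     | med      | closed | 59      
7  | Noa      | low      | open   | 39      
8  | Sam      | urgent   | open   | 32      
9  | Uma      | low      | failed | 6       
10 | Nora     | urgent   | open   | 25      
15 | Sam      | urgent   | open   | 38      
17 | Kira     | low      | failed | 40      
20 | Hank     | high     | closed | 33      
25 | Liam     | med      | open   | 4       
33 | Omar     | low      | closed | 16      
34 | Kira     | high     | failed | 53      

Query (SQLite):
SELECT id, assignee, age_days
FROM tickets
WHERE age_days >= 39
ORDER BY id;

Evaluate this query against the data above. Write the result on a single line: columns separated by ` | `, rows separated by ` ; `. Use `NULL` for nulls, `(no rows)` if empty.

4 | Omar | 59 ; 7 | Noa | 39 ; 17 | Kira | 40 ; 34 | Kira | 53

age_days >= 39: ids {4, 7, 17, 34}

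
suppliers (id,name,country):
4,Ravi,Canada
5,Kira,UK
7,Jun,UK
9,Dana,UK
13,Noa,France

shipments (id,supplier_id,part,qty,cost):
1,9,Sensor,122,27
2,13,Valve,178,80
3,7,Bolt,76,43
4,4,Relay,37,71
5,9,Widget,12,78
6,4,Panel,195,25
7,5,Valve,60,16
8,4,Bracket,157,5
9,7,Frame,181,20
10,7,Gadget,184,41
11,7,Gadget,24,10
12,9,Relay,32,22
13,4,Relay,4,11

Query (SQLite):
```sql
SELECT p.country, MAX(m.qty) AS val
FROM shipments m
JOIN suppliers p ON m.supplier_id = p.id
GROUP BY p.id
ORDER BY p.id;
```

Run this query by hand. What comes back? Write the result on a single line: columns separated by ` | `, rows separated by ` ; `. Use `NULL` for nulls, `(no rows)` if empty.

Canada | 195 ; UK | 60 ; UK | 184 ; UK | 122 ; France | 178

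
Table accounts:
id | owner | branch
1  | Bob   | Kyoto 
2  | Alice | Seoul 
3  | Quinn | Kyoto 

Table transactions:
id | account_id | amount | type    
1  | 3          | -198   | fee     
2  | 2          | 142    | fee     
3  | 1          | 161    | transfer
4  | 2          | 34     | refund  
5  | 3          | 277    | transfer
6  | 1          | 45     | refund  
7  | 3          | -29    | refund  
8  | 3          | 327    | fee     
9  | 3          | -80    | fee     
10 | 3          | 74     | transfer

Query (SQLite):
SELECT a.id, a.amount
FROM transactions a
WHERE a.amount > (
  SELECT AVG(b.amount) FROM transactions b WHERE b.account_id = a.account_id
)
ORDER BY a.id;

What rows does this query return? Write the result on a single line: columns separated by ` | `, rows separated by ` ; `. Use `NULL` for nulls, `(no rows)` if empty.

2 | 142 ; 3 | 161 ; 5 | 277 ; 8 | 327 ; 10 | 74

For each transactions row a, compute AVG(amount) over rows sharing a.account_id.
Keep row a if a.amount > that per-group AVG.
  account_id=1: AVG(amount) = 103.0
  account_id=2: AVG(amount) = 88.0
  account_id=3: AVG(amount) = 61.833333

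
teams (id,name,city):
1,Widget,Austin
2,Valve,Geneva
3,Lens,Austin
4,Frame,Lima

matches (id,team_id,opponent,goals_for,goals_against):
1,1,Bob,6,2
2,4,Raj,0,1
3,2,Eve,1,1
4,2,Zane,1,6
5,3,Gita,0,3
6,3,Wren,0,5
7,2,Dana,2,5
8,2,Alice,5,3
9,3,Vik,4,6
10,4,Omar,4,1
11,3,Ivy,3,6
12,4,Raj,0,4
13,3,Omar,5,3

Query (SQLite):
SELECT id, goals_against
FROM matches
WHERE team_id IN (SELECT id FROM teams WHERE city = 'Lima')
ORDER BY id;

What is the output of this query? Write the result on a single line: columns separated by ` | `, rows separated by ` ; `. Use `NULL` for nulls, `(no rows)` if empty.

2 | 1 ; 10 | 1 ; 12 | 4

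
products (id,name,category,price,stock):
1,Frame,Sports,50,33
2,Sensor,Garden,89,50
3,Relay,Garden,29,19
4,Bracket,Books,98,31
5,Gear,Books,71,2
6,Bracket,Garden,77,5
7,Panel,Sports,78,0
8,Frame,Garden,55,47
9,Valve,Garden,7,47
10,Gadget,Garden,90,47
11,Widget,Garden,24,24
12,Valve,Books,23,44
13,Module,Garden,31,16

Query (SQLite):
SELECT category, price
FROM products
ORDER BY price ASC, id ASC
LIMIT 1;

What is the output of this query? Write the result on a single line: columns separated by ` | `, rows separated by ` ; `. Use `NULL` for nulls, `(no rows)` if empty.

Garden | 7

Sort by price asc, tiebreak id asc: (7, id=9), (23, id=12), (24, id=11), (29, id=3) …. Take first 1.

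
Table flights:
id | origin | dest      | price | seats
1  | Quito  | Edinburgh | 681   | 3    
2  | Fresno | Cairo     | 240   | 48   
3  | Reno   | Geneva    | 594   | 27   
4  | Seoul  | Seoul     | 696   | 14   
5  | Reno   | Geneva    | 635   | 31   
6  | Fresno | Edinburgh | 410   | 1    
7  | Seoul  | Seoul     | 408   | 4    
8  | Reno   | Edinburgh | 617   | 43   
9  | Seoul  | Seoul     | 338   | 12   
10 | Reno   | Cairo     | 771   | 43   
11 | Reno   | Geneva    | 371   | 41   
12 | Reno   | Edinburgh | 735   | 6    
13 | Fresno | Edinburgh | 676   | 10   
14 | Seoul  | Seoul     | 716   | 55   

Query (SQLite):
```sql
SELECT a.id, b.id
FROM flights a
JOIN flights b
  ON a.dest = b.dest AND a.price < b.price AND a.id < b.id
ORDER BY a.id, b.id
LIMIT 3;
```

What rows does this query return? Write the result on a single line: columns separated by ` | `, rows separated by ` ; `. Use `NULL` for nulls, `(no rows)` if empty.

1 | 12 ; 2 | 10 ; 3 | 5

Pairs (a,b) with same dest, a.price < b.price, a.id < b.id.
dest groups: Cairo:{2,10} Edinburgh:{1,6,8,12,13} Geneva:{3,5,11} Seoul:{4,7,9,14}
Ordered by (a.id, b.id); first 3.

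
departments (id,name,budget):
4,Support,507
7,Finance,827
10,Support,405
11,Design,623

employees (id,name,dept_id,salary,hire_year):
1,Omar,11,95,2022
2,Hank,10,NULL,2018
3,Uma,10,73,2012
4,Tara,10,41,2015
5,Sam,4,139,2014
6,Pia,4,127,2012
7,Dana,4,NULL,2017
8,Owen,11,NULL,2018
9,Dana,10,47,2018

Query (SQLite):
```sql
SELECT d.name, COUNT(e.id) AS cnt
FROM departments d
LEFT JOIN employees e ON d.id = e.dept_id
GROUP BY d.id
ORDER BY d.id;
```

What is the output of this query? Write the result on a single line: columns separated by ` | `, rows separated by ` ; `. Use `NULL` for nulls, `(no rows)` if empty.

LEFT JOIN keeps every departments row; unmatched ones get NULL for employees columns.
Group by departments.id and compute COUNT(e.id). COUNT(col) of an all-NULL group is 0.
  4: ids {5, 6, 7} → COUNT(e.id)=3
  7: ids {—} → COUNT(e.id)=0
  10: ids {2, 3, 4, 9} → COUNT(e.id)=4
  11: ids {1, 8} → COUNT(e.id)=2

Support | 3 ; Finance | 0 ; Support | 4 ; Design | 2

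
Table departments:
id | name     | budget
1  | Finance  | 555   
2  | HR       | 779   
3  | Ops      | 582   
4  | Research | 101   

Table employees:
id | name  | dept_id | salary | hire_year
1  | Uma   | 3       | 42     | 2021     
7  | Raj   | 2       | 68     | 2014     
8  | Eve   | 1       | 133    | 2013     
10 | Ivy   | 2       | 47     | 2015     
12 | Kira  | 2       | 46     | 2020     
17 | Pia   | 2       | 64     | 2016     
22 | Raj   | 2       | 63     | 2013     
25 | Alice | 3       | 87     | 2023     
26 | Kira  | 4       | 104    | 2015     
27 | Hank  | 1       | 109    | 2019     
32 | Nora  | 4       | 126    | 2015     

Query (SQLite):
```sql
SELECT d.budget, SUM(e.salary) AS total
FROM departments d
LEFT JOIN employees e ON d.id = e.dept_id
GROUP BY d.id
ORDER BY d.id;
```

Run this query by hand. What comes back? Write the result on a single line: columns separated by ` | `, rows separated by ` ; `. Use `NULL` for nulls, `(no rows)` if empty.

LEFT JOIN keeps every departments row; unmatched ones get NULL for employees columns.
Group by departments.id and compute SUM(e.salary). SUM over an all-NULL group is NULL.
  1: ids {8, 27} → SUM(e.salary)=242
  2: ids {7, 10, 12, 17, 22} → SUM(e.salary)=288
  3: ids {1, 25} → SUM(e.salary)=129
  4: ids {26, 32} → SUM(e.salary)=230

555 | 242 ; 779 | 288 ; 582 | 129 ; 101 | 230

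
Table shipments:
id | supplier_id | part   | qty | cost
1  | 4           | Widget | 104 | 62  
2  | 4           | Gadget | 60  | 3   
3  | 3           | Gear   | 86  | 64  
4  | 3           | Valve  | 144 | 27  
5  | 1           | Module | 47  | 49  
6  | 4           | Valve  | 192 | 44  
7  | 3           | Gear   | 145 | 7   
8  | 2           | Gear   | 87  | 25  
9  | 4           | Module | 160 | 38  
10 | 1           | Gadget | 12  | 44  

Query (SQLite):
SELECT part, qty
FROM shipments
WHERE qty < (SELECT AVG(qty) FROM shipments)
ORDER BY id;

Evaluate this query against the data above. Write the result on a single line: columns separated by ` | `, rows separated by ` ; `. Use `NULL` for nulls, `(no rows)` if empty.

Scalar subquery: AVG(qty) over all shipments rows = 103.7.
Keep rows where qty < that value.

Gadget | 60 ; Gear | 86 ; Module | 47 ; Gear | 87 ; Gadget | 12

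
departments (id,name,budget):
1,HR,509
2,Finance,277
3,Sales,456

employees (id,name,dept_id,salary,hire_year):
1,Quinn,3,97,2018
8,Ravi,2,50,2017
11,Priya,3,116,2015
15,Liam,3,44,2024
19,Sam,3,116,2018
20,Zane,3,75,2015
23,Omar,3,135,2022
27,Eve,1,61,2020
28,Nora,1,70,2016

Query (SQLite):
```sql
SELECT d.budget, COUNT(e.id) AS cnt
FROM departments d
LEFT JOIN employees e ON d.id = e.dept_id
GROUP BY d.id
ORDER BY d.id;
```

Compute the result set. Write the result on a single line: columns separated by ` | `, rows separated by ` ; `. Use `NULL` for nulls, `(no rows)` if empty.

LEFT JOIN keeps every departments row; unmatched ones get NULL for employees columns.
Group by departments.id and compute COUNT(e.id). COUNT(col) of an all-NULL group is 0.
  1: ids {27, 28} → COUNT(e.id)=2
  2: ids {8} → COUNT(e.id)=1
  3: ids {1, 11, 15, 19, 20, 23} → COUNT(e.id)=6

509 | 2 ; 277 | 1 ; 456 | 6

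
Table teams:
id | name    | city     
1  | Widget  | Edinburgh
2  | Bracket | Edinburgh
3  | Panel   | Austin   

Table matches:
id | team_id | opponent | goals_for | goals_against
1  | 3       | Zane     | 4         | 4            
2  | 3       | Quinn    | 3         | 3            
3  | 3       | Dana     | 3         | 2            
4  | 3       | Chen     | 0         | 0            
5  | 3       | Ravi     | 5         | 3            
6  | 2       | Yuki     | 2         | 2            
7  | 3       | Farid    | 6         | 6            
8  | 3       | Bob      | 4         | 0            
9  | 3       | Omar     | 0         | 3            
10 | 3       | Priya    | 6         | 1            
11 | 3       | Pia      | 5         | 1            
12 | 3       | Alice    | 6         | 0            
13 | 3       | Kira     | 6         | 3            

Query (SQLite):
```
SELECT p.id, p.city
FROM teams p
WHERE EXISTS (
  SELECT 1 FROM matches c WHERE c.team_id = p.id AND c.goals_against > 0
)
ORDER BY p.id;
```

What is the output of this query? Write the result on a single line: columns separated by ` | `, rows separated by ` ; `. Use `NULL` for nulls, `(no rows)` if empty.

2 | Edinburgh ; 3 | Austin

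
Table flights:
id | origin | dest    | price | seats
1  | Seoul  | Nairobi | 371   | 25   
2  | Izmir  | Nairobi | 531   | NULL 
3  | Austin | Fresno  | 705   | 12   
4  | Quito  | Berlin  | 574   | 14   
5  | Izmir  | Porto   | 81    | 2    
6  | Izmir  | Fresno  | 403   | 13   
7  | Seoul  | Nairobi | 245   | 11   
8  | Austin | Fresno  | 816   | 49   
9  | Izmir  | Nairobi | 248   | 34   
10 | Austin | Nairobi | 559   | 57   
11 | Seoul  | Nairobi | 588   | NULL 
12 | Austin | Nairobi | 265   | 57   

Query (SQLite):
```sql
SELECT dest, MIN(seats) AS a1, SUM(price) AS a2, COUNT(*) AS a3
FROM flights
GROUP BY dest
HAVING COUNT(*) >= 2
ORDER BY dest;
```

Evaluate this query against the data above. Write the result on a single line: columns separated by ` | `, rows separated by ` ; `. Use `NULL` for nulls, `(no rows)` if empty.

Group flights by dest.
Per group compute: MIN(seats), SUM(price), COUNT(*).
HAVING: drop groups with fewer than 2 rows.
  Berlin: ids {4} → MIN(seats)=14, SUM(price)=574, COUNT(*)=1
  Fresno: ids {3, 6, 8} → MIN(seats)=12, SUM(price)=1924, COUNT(*)=3
  Nairobi: ids {1, 2, 7, 9, 10, 11, 12} → MIN(seats)=11, SUM(price)=2807, COUNT(*)=7
  Porto: ids {5} → MIN(seats)=2, SUM(price)=81, COUNT(*)=1

Fresno | 12 | 1924 | 3 ; Nairobi | 11 | 2807 | 7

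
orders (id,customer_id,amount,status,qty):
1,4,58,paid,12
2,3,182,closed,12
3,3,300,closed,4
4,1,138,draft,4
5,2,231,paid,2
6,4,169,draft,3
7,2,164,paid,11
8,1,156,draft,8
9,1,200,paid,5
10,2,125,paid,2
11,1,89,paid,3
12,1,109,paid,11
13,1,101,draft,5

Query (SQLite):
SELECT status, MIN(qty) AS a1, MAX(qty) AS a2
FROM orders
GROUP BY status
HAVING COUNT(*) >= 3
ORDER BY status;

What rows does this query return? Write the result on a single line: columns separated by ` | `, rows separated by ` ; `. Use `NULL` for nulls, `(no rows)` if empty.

Group orders by status.
Per group compute: MIN(qty), MAX(qty).
HAVING: drop groups with fewer than 3 rows.
  closed: ids {2, 3} → MIN(qty)=4, MAX(qty)=12
  draft: ids {4, 6, 8, 13} → MIN(qty)=3, MAX(qty)=8
  paid: ids {1, 5, 7, 9, 10, 11, 12} → MIN(qty)=2, MAX(qty)=12

draft | 3 | 8 ; paid | 2 | 12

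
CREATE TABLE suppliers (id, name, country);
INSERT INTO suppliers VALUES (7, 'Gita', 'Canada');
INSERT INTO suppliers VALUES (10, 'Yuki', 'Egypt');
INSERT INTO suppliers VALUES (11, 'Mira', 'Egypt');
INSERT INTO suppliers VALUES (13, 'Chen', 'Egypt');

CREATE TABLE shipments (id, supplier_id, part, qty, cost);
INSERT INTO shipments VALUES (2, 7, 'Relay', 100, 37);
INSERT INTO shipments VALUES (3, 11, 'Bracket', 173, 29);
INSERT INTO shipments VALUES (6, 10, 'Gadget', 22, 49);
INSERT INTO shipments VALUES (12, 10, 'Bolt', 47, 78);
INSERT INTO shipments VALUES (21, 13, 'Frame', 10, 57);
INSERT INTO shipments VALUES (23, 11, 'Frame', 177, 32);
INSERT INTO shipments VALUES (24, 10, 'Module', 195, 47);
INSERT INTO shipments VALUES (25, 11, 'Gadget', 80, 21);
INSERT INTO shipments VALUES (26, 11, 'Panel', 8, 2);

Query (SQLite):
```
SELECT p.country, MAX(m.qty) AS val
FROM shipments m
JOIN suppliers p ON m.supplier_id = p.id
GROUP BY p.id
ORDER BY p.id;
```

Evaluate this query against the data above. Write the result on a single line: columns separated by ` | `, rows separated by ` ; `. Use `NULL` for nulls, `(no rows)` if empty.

Join each shipments row to its suppliers via supplier_id.
Group joined rows by suppliers.id; compute MAX(m.qty) per group.
  7: ids {2} → MAX(m.qty)=100
  10: ids {6, 12, 24} → MAX(m.qty)=195
  11: ids {3, 23, 25, 26} → MAX(m.qty)=177
  13: ids {21} → MAX(m.qty)=10

Canada | 100 ; Egypt | 195 ; Egypt | 177 ; Egypt | 10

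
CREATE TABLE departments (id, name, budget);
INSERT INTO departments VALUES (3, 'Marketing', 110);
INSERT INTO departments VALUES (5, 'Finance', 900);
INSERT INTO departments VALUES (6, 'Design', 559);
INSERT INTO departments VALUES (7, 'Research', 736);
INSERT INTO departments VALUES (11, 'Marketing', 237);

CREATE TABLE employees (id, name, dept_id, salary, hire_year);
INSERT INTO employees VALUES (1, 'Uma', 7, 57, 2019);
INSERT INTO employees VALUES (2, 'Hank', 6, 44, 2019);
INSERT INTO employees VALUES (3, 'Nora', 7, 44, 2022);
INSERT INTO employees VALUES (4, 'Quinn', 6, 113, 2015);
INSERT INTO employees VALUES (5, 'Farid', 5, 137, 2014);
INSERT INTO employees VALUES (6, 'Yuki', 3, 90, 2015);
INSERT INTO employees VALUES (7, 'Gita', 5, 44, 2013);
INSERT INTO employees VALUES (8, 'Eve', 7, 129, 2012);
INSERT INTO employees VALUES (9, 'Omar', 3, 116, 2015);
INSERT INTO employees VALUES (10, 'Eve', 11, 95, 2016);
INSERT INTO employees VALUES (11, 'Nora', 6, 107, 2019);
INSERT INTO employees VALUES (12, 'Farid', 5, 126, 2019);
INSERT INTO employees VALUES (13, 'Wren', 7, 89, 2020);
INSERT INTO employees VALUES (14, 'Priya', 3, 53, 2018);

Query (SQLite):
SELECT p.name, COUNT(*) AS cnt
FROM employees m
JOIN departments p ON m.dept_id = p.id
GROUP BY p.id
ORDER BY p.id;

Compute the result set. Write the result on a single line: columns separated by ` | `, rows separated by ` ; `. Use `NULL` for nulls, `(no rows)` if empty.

Marketing | 3 ; Finance | 3 ; Design | 3 ; Research | 4 ; Marketing | 1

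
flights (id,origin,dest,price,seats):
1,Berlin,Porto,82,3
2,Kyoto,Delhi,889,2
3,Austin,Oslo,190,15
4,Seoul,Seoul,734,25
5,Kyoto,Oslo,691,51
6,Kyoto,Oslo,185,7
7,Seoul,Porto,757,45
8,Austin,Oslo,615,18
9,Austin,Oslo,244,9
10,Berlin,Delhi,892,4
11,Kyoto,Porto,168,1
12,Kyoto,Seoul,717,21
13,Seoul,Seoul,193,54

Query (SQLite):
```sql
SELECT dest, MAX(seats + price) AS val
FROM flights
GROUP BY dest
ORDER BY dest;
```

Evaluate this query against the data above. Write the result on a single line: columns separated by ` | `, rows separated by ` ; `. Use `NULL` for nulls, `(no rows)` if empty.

Delhi | 896 ; Oslo | 742 ; Porto | 802 ; Seoul | 759

For each row compute seats + price.
Group by dest; take MAX of the expression per group.
  Delhi: ids {2, 10} → MAX(seats + price)=896
  Oslo: ids {3, 5, 6, 8, 9} → MAX(seats + price)=742
  Porto: ids {1, 7, 11} → MAX(seats + price)=802
  Seoul: ids {4, 12, 13} → MAX(seats + price)=759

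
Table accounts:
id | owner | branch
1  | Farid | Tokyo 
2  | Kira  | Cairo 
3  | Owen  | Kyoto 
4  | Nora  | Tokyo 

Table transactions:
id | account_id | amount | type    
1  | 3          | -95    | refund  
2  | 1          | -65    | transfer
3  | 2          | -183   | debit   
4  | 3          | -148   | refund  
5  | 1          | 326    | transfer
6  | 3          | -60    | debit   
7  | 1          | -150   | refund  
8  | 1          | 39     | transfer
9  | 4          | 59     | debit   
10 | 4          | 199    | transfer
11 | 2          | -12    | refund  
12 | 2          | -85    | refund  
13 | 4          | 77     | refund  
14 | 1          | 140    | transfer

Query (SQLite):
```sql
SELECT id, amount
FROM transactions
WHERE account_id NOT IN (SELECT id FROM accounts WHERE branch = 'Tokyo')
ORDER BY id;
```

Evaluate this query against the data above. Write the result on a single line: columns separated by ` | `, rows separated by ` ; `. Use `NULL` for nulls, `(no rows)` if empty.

1 | -95 ; 3 | -183 ; 4 | -148 ; 6 | -60 ; 11 | -12 ; 12 | -85

Inner query: accounts.id where branch = 'Tokyo'.
Outer: keep transactions rows whose account_id is not in that set.
Inner query → {1, 4}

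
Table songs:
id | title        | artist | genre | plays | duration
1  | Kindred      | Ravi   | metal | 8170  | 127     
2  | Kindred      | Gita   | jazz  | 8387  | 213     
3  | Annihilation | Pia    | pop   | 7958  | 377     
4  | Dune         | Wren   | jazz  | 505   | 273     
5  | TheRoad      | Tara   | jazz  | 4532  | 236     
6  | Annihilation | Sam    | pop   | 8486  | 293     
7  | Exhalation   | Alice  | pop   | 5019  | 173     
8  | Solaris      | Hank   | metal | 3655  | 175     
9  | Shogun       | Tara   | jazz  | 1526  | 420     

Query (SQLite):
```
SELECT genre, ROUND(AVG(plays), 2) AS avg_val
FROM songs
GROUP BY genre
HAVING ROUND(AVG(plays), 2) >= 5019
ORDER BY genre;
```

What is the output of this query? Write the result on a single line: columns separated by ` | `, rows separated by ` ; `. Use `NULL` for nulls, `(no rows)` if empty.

metal | 5912.5 ; pop | 7154.33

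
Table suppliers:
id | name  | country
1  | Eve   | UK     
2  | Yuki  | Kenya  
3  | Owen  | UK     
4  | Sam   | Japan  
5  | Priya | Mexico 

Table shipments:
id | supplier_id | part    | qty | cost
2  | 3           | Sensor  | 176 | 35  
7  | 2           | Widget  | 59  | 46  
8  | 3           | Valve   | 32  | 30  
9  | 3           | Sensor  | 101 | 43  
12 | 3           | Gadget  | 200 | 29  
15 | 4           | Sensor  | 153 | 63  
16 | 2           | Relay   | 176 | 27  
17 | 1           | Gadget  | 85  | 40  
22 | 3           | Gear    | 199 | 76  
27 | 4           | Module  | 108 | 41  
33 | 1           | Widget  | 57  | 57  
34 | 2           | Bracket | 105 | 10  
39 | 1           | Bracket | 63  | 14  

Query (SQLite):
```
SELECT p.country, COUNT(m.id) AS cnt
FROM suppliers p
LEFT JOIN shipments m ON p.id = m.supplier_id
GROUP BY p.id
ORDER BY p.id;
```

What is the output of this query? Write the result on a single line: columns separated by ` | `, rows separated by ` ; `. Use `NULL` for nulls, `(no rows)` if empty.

LEFT JOIN keeps every suppliers row; unmatched ones get NULL for shipments columns.
Group by suppliers.id and compute COUNT(m.id). COUNT(col) of an all-NULL group is 0.
  1: ids {17, 33, 39} → COUNT(m.id)=3
  2: ids {7, 16, 34} → COUNT(m.id)=3
  3: ids {2, 8, 9, 12, 22} → COUNT(m.id)=5
  4: ids {15, 27} → COUNT(m.id)=2
  5: ids {—} → COUNT(m.id)=0

UK | 3 ; Kenya | 3 ; UK | 5 ; Japan | 2 ; Mexico | 0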